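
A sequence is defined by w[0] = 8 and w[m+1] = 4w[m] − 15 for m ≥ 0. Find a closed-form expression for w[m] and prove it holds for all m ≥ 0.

Claim: w[m] = 3·4^m + 5.

Base case: w[0] = 8, and 3·4^0 + 5 = 3 + 5 = 8.
Assume w[r] = 3·4^r + 5 for some r ≥ 0.
Then w[r+1] = 4w[r] − 15 = 4·(3·4^r + 5) − 15 = 12·4^r + 20 − 15 = 3·4^{r+1} + 5.
This completes the inductive step, so w[m] = 3·4^m + 5 for all m ≥ 0.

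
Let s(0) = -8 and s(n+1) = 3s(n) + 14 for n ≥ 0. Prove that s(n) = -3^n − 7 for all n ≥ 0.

Base case: s(0) = -8, and -3^0 − 7 = -1 − 7 = -8.
Assume s(j) = -3^j − 7 for some j ≥ 0.
Then s(j+1) = 3s(j) + 14 = 3·(-3^j − 7) + 14 = -3^{j+1} − 21 + 14 = -3^{j+1} − 7.
By induction, s(n) = -3^n − 7 for all n ≥ 0.

s(n) = -3^n − 7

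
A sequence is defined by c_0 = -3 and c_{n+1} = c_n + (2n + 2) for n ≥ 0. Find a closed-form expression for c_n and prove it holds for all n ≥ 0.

Claim: c_n = n^2 + n − 3.

Base case: c_0 = -3, and 0^2 + 0 − 3 = -3.
Assume c_m = m^2 + m − 3.
Then c_{m+1} = c_m + (2m + 2) = (m^2 + m − 3) + (2m + 2) = m^2 + 3m − 1,
and (m+1)^2 + (m+1) − 3 = m^2 + 3m − 1.
Hence c_n = n^2 + n − 3 for every n ≥ 0, by induction.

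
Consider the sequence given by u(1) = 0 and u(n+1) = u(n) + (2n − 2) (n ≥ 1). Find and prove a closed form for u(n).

Claim: u(n) = n^2 − 3n + 2.

Base case: u(1) = 0, and 1^2 − 3·1 + 2 = 0.
Assume u(k) = k^2 − 3k + 2.
Then u(k+1) = u(k) + (2k − 2) = (k^2 − 3k + 2) + (2k − 2) = k^2 − k,
and (k+1)^2 − 3·(k+1) + 2 = k^2 − k.
Hence u(n) = n^2 − 3n + 2 for every n ≥ 1, by induction.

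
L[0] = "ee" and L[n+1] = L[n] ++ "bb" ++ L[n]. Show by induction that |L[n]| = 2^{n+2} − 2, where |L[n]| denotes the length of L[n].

Base case: |L[0]| = 2, and 2^{0+2} − 2 = 2.
Assume |L[j]| = 2^{j+2} − 2.
Then |L[j+1]| = |L[j]| + 2 + |L[j]| = 2|L[j]| + 2 = 2(2^{j+2} − 2) + 2 = 2^{j+3} − 4 + 2 = 2^{j+3} − 2.
By induction, |L[n]| = 2^{n+2} − 2 for all n ≥ 0.

|L[n]| = 2^{n+2} − 2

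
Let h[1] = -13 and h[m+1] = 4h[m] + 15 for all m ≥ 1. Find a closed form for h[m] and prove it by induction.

Claim: h[m] = -2·4^m − 5.

Base case: h[1] = -13, and -2·4^1 − 5 = -8 − 5 = -13.
Assume h[r] = -2·4^r − 5 for some r ≥ 1.
Then h[r+1] = 4h[r] + 15 = 4·(-2·4^r − 5) + 15 = -8·4^r − 20 + 15 = -2·4^{r+1} − 5.
This completes the inductive step, so h[m] = -2·4^m − 5 for all m ≥ 1.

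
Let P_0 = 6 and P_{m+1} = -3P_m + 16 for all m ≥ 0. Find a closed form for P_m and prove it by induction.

Claim: P_m = 2·(-3)^m + 4.

Base case: P_0 = 6, and 2·(-3)^0 + 4 = 2 + 4 = 6.
Assume P_k = 2·(-3)^k + 4 for some k ≥ 0.
Then P_{k+1} = -3P_k + 16 = -3·(2·(-3)^k + 4) + 16 = -6·(-3)^k − 12 + 16 = 2·(-3)^{k+1} + 4.
Hence P_m = 2·(-3)^m + 4 for every m ≥ 0, by induction.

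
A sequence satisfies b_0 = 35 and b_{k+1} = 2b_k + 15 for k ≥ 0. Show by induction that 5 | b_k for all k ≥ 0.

Base case: b_0 = 35 = 5·7, so 5 | b_0.
Assume 5 | b_j, so b_j = 5t for some integer t.
Then b_{j+1} = 2b_j + 15 = 2·(5t) + 15 = 5(2t + 3), so 5 | b_{j+1}.
This completes the inductive step, so 5 | b_k for all k ≥ 0.

5 | b_k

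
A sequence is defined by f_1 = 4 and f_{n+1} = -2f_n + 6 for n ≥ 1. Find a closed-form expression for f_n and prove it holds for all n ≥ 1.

Claim: f_n = -(-2)^n + 2.

Base case: f_1 = 4, and -(-2)^1 + 2 = 2 + 2 = 4.
Assume f_j = -(-2)^j + 2 for some j ≥ 1.
Then f_{j+1} = -2f_j + 6 = -2·(-(-2)^j + 2) + 6 = 2·(-2)^j − 4 + 6 = -(-2)^{j+1} + 2.
This completes the inductive step, so f_n = -(-2)^n + 2 for all n ≥ 1.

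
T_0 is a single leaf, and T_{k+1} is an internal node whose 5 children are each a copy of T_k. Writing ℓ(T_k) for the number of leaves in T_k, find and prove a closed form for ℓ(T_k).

Claim: ℓ(T_k) = 5^k.

Base case: ℓ(T_0) = 1, and 5^0 = 1.
Assume ℓ(T_m) = 5^m.
Then ℓ(T_{m+1}) = 5·ℓ(T_m) = 5·5^m = 5^{m+1}.
Hence ℓ(T_k) = 5^k for every k ≥ 0, by induction.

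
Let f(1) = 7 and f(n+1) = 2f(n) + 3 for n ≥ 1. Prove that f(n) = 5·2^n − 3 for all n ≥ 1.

Base case: f(1) = 7, and 5·2^1 − 3 = 10 − 3 = 7.
Assume f(k) = 5·2^k − 3 for some k ≥ 1.
Then f(k+1) = 2f(k) + 3 = 2·(5·2^k − 3) + 3 = 10·2^k − 6 + 3 = 5·2^{k+1} − 3.
So the formula holds for k+1, and by induction f(n) = 5·2^n − 3 for all n ≥ 1.

f(n) = 5·2^n − 3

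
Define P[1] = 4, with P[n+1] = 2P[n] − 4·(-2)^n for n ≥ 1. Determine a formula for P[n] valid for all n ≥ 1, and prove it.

Claim: P[n] = 3·2^n + (-2)^n.

Base case: P[1] = 4, and 3·2^1 + (-2)^1 = 6 − 2 = 4.
Assume P[k] = 3·2^k + (-2)^k for some k ≥ 1.
Then P[k+1] = 2P[k] − 4·(-2)^k = 2·(3·2^k + (-2)^k) − 4·(-2)^k = 3·2^{k+1} + 2·(-2)^k − 4·(-2)^k = 3·2^{k+1} − 2·(-2)^k = 3·2^{k+1} + (-2)^{k+1}.
This completes the inductive step, so P[n] = 3·2^n + (-2)^n for all n ≥ 1.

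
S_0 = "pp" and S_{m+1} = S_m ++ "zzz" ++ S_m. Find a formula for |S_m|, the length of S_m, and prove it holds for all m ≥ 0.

Claim: |S_m| = 5·2^m − 3.

Base case: |S_0| = 2, and 5·2^0 − 3 = 2.
Assume |S_j| = 5·2^j − 3.
Then |S_{j+1}| = |S_j| + 3 + |S_j| = 2|S_j| + 3 = 2(5·2^j − 3) + 3 = 5·2^{j+1} − 6 + 3 = 5·2^{j+1} − 3.
So the formula holds for j+1, and by induction |S_m| = 5·2^m − 3 for all m ≥ 0.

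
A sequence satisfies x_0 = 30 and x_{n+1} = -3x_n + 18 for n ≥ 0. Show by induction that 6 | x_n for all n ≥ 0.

Base case: x_0 = 30 = 6·5, so 6 | x_0.
Assume 6 | x_k, so x_k = 6t for some integer t.
Then x_{k+1} = -3x_k + 18 = -3·(6t) + 18 = 6(-3t + 3), so 6 | x_{k+1}.
This completes the inductive step, so 6 | x_n for all n ≥ 0.

6 | x_n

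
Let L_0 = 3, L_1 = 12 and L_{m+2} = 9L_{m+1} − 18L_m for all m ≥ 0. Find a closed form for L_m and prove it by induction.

Claim: L_m = 6^m + 2·3^m.

Base cases: L_0 = 3 and 6^0 + 2·3^0 = 3; L_1 = 12 and 6^1 + 2·3^1 = 12.
Assume L_j = 6^j + 2·3^j for all 0 ≤ j ≤ r, where r ≥ 1.
Then L_{r+1} = 9L_r − 18L_{r−1} = 9·(6^r + 2·3^r) − 18·(6^{r−1} + 2·3^{r−1}) = (9·6 − 18)6^{r−1} + 2·(9·3 − 18)3^{r−1} = 36·6^{r−1} + 18·3^{r−1} = 6^{r+1} + 2·3^{r+1}.
This completes the inductive step, so L_m = 6^m + 2·3^m for all m ≥ 0.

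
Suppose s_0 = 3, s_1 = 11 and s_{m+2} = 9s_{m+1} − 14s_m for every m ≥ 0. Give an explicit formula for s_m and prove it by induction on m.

Claim: s_m = 2·2^m + 7^m.

Base cases: s_0 = 3 and 2·2^0 + 7^0 = 3; s_1 = 11 and 2·2^1 + 7^1 = 11.
Assume s_i = 2·2^i + 7^i for all 0 ≤ i ≤ j, where j ≥ 1.
Then s_{j+1} = 9s_j − 14s_{j−1} = 9·(2·2^j + 7^j) − 14·(2·2^{j−1} + 7^{j−1}) = 2·(9·2 − 14)2^{j−1} + (9·7 − 14)7^{j−1} = 8·2^{j−1} + 49·7^{j−1} = 2·2^{j+1} + 7^{j+1}.
This completes the inductive step, so s_m = 2·2^m + 7^m for all m ≥ 0.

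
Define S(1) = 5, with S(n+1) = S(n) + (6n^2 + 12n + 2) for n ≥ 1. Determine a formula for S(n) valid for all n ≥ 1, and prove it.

Claim: S(n) = 2n^3 + 3n^2 − 3n + 3.

Base case: S(1) = 5, and 2·1^3 + 3·1^2 − 3·1 + 3 = 5.
Assume S(m) = 2m^3 + 3m^2 − 3m + 3.
Then S(m+1) = S(m) + (6m^2 + 12m + 2) = (2m^3 + 3m^2 − 3m + 3) + (6m^2 + 12m + 2) = 2m^3 + 9m^2 + 9m + 5,
and 2·(m+1)^3 + 3·(m+1)^2 − 3·(m+1) + 3 = 2m^3 + 9m^2 + 9m + 5.
This completes the inductive step, so S(n) = 2n^3 + 3n^2 − 3n + 3 for all n ≥ 1.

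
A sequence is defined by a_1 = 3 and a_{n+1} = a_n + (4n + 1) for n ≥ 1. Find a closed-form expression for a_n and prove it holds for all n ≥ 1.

Claim: a_n = 2n^2 − n + 2.

Base case: a_1 = 3, and 2·1^2 − 1 + 2 = 3.
Assume a_j = 2j^2 − j + 2.
Then a_{j+1} = a_j + (4j + 1) = (2j^2 − j + 2) + (4j + 1) = 2j^2 + 3j + 3,
and 2·(j+1)^2 − (j+1) + 2 = 2j^2 + 3j + 3.
Hence a_n = 2n^2 − n + 2 for every n ≥ 1, by induction.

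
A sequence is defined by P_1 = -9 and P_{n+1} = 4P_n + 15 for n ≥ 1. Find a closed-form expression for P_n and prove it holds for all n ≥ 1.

Claim: P_n = -4^n − 5.

Base case: P_1 = -9, and -4^1 − 5 = -4 − 5 = -9.
Assume P_j = -4^j − 5 for some j ≥ 1.
Then P_{j+1} = 4P_j + 15 = 4·(-4^j − 5) + 15 = -4^{j+1} − 20 + 15 = -4^{j+1} − 5.
Hence P_n = -4^n − 5 for every n ≥ 1, by induction.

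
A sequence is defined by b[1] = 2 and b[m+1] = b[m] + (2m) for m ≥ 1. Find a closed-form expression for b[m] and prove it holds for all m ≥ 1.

Claim: b[m] = m^2 − m + 2.

Base case: b[1] = 2, and 1^2 − 1 + 2 = 2.
Assume b[r] = r^2 − r + 2.
Then b[r+1] = b[r] + (2r) = (r^2 − r + 2) + (2r) = r^2 + r + 2,
and (r+1)^2 − (r+1) + 2 = r^2 + r + 2.
This completes the inductive step, so b[m] = m^2 − m + 2 for all m ≥ 1.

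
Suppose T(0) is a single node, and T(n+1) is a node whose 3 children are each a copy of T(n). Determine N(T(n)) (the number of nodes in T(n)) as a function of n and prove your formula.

Claim: N(T(n)) = (3^{n+1} − 1)/2.

Base case: N(T(0)) = 1, and (3^{0+1} − 1)/2 = 1.
Assume N(T(m)) = (3^{m+1} − 1)/2.
Then N(T(m+1)) = 1 + 3N(T(m)) = 1 + 3·(3^{m+1} − 1)/2 = 1 + (3^{m+2} − 3)/2 = (2 + 3^{m+2} − 3)/2 = (3^{m+2} − 1)/2.
Hence N(T(n)) = (3^{n+1} − 1)/2 for every n ≥ 0, by induction.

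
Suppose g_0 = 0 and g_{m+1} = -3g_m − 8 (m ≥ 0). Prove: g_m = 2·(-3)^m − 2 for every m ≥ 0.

Base case: g_0 = 0, and 2·(-3)^0 − 2 = 2 − 2 = 0.
Assume g_r = 2·(-3)^r − 2 for some r ≥ 0.
Then g_{r+1} = -3g_r − 8 = -3·(2·(-3)^r − 2) − 8 = -6·(-3)^r + 6 − 8 = 2·(-3)^{r+1} − 2.
This completes the inductive step, so g_m = 2·(-3)^m − 2 for all m ≥ 0.

g_m = 2·(-3)^m − 2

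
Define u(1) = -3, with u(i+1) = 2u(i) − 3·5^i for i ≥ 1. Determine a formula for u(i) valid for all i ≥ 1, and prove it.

Claim: u(i) = 2^i − 5^i.

Base case: u(1) = -3, and 2^1 − 5^1 = 2 − 5 = -3.
Assume u(r) = 2^r − 5^r for some r ≥ 1.
Then u(r+1) = 2u(r) − 3·5^r = 2·(2^r − 5^r) − 3·5^r = 2^{r+1} − 2·5^r − 3·5^r = 2^{r+1} − 5·5^r = 2^{r+1} − 5^{r+1}.
By induction, u(i) = 2^i − 5^i for all i ≥ 1.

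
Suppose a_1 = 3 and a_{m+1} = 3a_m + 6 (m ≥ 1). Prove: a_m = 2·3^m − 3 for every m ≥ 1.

Base case: a_1 = 3, and 2·3^1 − 3 = 6 − 3 = 3.
Assume a_j = 2·3^j − 3 for some j ≥ 1.
Then a_{j+1} = 3a_j + 6 = 3·(2·3^j − 3) + 6 = 6·3^j − 9 + 6 = 2·3^{j+1} − 3.
So the formula holds for j+1, and by induction a_m = 2·3^m − 3 for all m ≥ 1.

a_m = 2·3^m − 3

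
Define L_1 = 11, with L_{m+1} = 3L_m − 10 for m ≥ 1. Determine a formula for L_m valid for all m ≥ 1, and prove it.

Claim: L_m = 2·3^m + 5.

Base case: L_1 = 11, and 2·3^1 + 5 = 6 + 5 = 11.
Assume L_j = 2·3^j + 5 for some j ≥ 1.
Then L_{j+1} = 3L_j − 10 = 3·(2·3^j + 5) − 10 = 6·3^j + 15 − 10 = 2·3^{j+1} + 5.
By induction, L_m = 2·3^m + 5 for all m ≥ 1.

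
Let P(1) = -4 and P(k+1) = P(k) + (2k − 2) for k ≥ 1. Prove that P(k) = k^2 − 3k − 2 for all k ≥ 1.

Base case: P(1) = -4, and 1^2 − 3·1 − 2 = -4.
Assume P(j) = j^2 − 3j − 2.
Then P(j+1) = P(j) + (2j − 2) = (j^2 − 3j − 2) + (2j − 2) = j^2 − j − 4,
and (j+1)^2 − 3·(j+1) − 2 = j^2 − j − 4.
Hence P(k) = k^2 − 3k − 2 for every k ≥ 1, by induction.

P(k) = k^2 − 3k − 2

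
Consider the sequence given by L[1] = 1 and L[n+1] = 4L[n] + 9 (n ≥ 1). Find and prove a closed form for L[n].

Claim: L[n] = 4^n − 3.

Base case: L[1] = 1, and 4^1 − 3 = 4 − 3 = 1.
Assume L[m] = 4^m − 3 for some m ≥ 1.
Then L[m+1] = 4L[m] + 9 = 4·(4^m − 3) + 9 = 4^{m+1} − 12 + 9 = 4^{m+1} − 3.
Hence L[n] = 4^n − 3 for every n ≥ 1, by induction.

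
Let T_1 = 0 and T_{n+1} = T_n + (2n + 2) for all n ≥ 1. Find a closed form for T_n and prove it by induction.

Claim: T_n = n^2 + n − 2.

Base case: T_1 = 0, and 1^2 + 1 − 2 = 0.
Assume T_r = r^2 + r − 2.
Then T_{r+1} = T_r + (2r + 2) = (r^2 + r − 2) + (2r + 2) = r^2 + 3r,
and (r+1)^2 + (r+1) − 2 = r^2 + 3r.
This completes the inductive step, so T_n = n^2 + n − 2 for all n ≥ 1.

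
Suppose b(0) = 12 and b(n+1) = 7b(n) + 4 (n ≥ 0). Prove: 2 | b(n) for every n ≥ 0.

Base case: b(0) = 12 = 2·6, so 2 | b(0).
Assume 2 | b(j), so b(j) = 2t for some integer t.
Then b(j+1) = 7b(j) + 4 = 7·(2t) + 4 = 2(7t + 2), so 2 | b(j+1).
So the property holds for j+1, and by induction 2 | b(n) for all n ≥ 0.

2 | b(n)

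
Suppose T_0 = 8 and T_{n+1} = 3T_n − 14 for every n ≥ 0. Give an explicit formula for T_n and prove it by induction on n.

Claim: T_n = 3^n + 7.

Base case: T_0 = 8, and 3^0 + 7 = 1 + 7 = 8.
Assume T_j = 3^j + 7 for some j ≥ 0.
Then T_{j+1} = 3T_j − 14 = 3·(3^j + 7) − 14 = 3^{j+1} + 21 − 14 = 3^{j+1} + 7.
By induction, T_n = 3^n + 7 for all n ≥ 0.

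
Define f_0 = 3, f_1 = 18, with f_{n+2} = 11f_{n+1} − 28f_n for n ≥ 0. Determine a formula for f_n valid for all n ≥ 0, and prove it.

Claim: f_n = 4^n + 2·7^n.

Base cases: f_0 = 3 and 4^0 + 2·7^0 = 3; f_1 = 18 and 4^1 + 2·7^1 = 18.
Assume f_j = 4^j + 2·7^j for all 0 ≤ j ≤ m, where m ≥ 1.
Then f_{m+1} = 11f_m − 28f_{m−1} = 11·(4^m + 2·7^m) − 28·(4^{m−1} + 2·7^{m−1}) = (11·4 − 28)4^{m−1} + 2·(11·7 − 28)7^{m−1} = 16·4^{m−1} + 98·7^{m−1} = 4^{m+1} + 2·7^{m+1}.
This completes the inductive step, so f_n = 4^n + 2·7^n for all n ≥ 0.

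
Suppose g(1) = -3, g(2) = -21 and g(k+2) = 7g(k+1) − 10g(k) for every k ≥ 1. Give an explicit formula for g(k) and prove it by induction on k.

Claim: g(k) = -5^k + 2^k.

Base cases: g(1) = -3 and -5^1 + 2^1 = -3; g(2) = -21 and -5^2 + 2^2 = -21.
Assume g(i) = -5^i + 2^i for all 1 ≤ i ≤ j, where j ≥ 2.
Then g(j+1) = 7g(j) − 10g(j−1) = 7·(-5^j + 2^j) − 10·(-5^{j−1} + 2^{j−1}) = -(7·5 − 10)5^{j−1} + (7·2 − 10)2^{j−1} = -25·5^{j−1} + 4·2^{j−1} = -5^{j+1} + 2^{j+1}.
This completes the inductive step, so g(k) = -5^k + 2^k for all k ≥ 1.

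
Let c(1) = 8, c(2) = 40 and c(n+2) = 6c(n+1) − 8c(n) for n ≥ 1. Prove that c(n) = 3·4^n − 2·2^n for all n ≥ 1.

Base cases: c(1) = 8 and 3·4^1 − 2·2^1 = 8; c(2) = 40 and 3·4^2 − 2·2^2 = 40.
Assume c(j) = 3·4^j − 2·2^j for all 1 ≤ j ≤ r, where r ≥ 2.
Then c(r+1) = 6c(r) − 8c(r−1) = 6·(3·4^r − 2·2^r) − 8·(3·4^{r−1} − 2·2^{r−1}) = 3·(6·4 − 8)4^{r−1} − 2·(6·2 − 8)2^{r−1} = 48·4^{r−1} − 8·2^{r−1} = 3·4^{r+1} − 2·2^{r+1}.
So the formula holds for r+1, and by strong induction c(n) = 3·4^n − 2·2^n for all n ≥ 1.

c(n) = 3·4^n − 2·2^n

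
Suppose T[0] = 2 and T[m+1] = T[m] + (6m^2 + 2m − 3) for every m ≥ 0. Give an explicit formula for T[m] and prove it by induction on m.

Claim: T[m] = 2m^3 − 2m^2 − 3m + 2.

Base case: T[0] = 2, and 2·0^3 − 2·0^2 − 3·0 + 2 = 2.
Assume T[k] = 2k^3 − 2k^2 − 3k + 2.
Then T[k+1] = T[k] + (6k^2 + 2k − 3) = (2k^3 − 2k^2 − 3k + 2) + (6k^2 + 2k − 3) = 2k^3 + 4k^2 − k − 1,
and 2·(k+1)^3 − 2·(k+1)^2 − 3·(k+1) + 2 = 2k^3 + 4k^2 − k − 1.
By induction, T[m] = 2m^3 − 2m^2 − 3m + 2 for all m ≥ 0.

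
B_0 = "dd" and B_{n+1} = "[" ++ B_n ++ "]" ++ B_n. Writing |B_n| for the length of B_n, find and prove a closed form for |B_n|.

Claim: |B_n| = 2^{n+2} − 2.

Base case: |B_0| = 2, and 2^{0+2} − 2 = 2.
Assume |B_j| = 2^{j+2} − 2.
Then |B_{j+1}| = 1 + |B_j| + 1 + |B_j| = 2|B_j| + 2 = 2(2^{j+2} − 2) + 2 = 2^{j+3} − 4 + 2 = 2^{j+3} − 2.
This completes the inductive step, so |B_n| = 2^{n+2} − 2 for all n ≥ 0.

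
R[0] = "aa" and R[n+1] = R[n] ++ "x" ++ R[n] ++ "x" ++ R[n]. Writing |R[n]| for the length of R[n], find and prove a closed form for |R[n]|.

Claim: |R[n]| = 3^{n+1} − 1.

Base case: |R[0]| = 2, and 3^{0+1} − 1 = 2.
Assume |R[m]| = 3^{m+1} − 1.
Then |R[m+1]| = 3|R[m]| + 2 = 3(3^{m+1} − 1) + 2 = 3^{m+2} − 3 + 2 = 3^{m+2} − 1.
So the formula holds for m+1, and by induction |R[n]| = 3^{n+1} − 1 for all n ≥ 0.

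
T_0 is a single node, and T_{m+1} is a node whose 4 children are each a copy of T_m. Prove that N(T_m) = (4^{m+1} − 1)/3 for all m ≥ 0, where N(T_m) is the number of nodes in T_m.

Base case: N(T_0) = 1, and (4^{0+1} − 1)/3 = 1.
Assume N(T_j) = (4^{j+1} − 1)/3.
Then N(T_{j+1}) = 1 + 4N(T_j) = 1 + 4·(4^{j+1} − 1)/3 = 1 + (4^{j+2} − 4)/3 = (3 + 4^{j+2} − 4)/3 = (4^{j+2} − 1)/3.
Hence N(T_m) = (4^{m+1} − 1)/3 for every m ≥ 0, by induction.

N(T_m) = (4^{m+1} − 1)/3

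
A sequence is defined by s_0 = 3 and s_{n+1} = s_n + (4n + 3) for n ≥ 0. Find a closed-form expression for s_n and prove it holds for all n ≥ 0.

Claim: s_n = 2n^2 + n + 3.

Base case: s_0 = 3, and 2·0^2 + 0 + 3 = 3.
Assume s_j = 2j^2 + j + 3.
Then s_{j+1} = s_j + (4j + 3) = (2j^2 + j + 3) + (4j + 3) = 2j^2 + 5j + 6,
and 2·(j+1)^2 + (j+1) + 3 = 2j^2 + 5j + 6.
Hence s_n = 2n^2 + n + 3 for every n ≥ 0, by induction.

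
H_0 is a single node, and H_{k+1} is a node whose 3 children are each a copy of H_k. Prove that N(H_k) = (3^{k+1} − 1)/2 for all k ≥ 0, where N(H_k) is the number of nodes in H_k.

Base case: N(H_0) = 1, and (3^{0+1} − 1)/2 = 1.
Assume N(H_j) = (3^{j+1} − 1)/2.
Then N(H_{j+1}) = 1 + 3N(H_j) = 1 + 3·(3^{j+1} − 1)/2 = 1 + (3^{j+2} − 3)/2 = (2 + 3^{j+2} − 3)/2 = (3^{j+2} − 1)/2.
So the formula holds for j+1, and by induction N(H_k) = (3^{k+1} − 1)/2 for all k ≥ 0.

N(H_k) = (3^{k+1} − 1)/2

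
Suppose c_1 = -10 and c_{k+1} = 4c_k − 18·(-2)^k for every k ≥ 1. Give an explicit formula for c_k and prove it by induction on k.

Claim: c_k = -4^k + 3·(-2)^k.

Base case: c_1 = -10, and -4^1 + 3·(-2)^1 = -4 − 6 = -10.
Assume c_j = -4^j + 3·(-2)^j for some j ≥ 1.
Then c_{j+1} = 4c_j − 18·(-2)^j = 4·(-4^j + 3·(-2)^j) − 18·(-2)^j = -4^{j+1} + 12·(-2)^j − 18·(-2)^j = -4^{j+1} − 6·(-2)^j = -4^{j+1} + 3·(-2)^{j+1}.
By induction, c_k = -4^k + 3·(-2)^k for all k ≥ 1.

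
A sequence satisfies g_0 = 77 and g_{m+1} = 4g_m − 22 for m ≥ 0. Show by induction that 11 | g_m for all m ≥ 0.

Base case: g_0 = 77 = 11·7, so 11 | g_0.
Assume 11 | g_r, so g_r = 11t for some integer t.
Then g_{r+1} = 4g_r − 22 = 4·(11t) − 22 = 11(4t − 2), so 11 | g_{r+1}.
By induction, 11 | g_m for all m ≥ 0.

11 | g_m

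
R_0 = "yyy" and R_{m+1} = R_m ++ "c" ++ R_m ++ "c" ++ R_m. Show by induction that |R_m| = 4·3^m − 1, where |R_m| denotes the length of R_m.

Base case: |R_0| = 3, and 4·3^0 − 1 = 3.
Assume |R_j| = 4·3^j − 1.
Then |R_{j+1}| = 3|R_j| + 2 = 3(4·3^j − 1) + 2 = 4·3^{j+1} − 3 + 2 = 4·3^{j+1} − 1.
Hence |R_m| = 4·3^m − 1 for every m ≥ 0, by induction.

|R_m| = 4·3^m − 1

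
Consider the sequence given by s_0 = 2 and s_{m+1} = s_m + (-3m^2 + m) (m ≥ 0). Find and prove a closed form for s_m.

Claim: s_m = -m^3 + 2m^2 − m + 2.

Base case: s_0 = 2, and -0^3 + 2·0^2 − 0 + 2 = 2.
Assume s_r = -r^3 + 2r^2 − r + 2.
Then s_{r+1} = s_r + (-3r^2 + r) = (-r^3 + 2r^2 − r + 2) + (-3r^2 + r) = -r^3 − r^2 + 2,
and -(r+1)^3 + 2·(r+1)^2 − (r+1) + 2 = -r^3 − r^2 + 2.
This completes the inductive step, so s_m = -m^3 + 2m^2 − m + 2 for all m ≥ 0.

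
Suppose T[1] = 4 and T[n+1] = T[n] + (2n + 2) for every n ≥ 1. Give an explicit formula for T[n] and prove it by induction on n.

Claim: T[n] = n^2 + n + 2.

Base case: T[1] = 4, and 1^2 + 1 + 2 = 4.
Assume T[k] = k^2 + k + 2.
Then T[k+1] = T[k] + (2k + 2) = (k^2 + k + 2) + (2k + 2) = k^2 + 3k + 4,
and (k+1)^2 + (k+1) + 2 = k^2 + 3k + 4.
Hence T[n] = n^2 + n + 2 for every n ≥ 1, by induction.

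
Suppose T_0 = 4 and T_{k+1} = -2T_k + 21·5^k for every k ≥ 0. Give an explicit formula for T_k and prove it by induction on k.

Claim: T_k = (-2)^k + 3·5^k.

Base case: T_0 = 4, and (-2)^0 + 3·5^0 = 1 + 3 = 4.
Assume T_m = (-2)^m + 3·5^m for some m ≥ 0.
Then T_{m+1} = -2T_m + 21·5^m = -2·((-2)^m + 3·5^m) + 21·5^m = (-2)^{m+1} − 6·5^m + 21·5^m = (-2)^{m+1} + 15·5^m = (-2)^{m+1} + 3·5^{m+1}.
So the formula holds for m+1, and by induction T_k = (-2)^k + 3·5^k for all k ≥ 0.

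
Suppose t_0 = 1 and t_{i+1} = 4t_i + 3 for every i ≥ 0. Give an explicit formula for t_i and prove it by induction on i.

Claim: t_i = 2·4^i − 1.

Base case: t_0 = 1, and 2·4^0 − 1 = 2 − 1 = 1.
Assume t_m = 2·4^m − 1 for some m ≥ 0.
Then t_{m+1} = 4t_m + 3 = 4·(2·4^m − 1) + 3 = 8·4^m − 4 + 3 = 2·4^{m+1} − 1.
Hence t_i = 2·4^i − 1 for every i ≥ 0, by induction.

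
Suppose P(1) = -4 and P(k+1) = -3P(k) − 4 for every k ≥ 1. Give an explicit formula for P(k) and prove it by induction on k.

Claim: P(k) = (-3)^k − 1.

Base case: P(1) = -4, and (-3)^1 − 1 = -3 − 1 = -4.
Assume P(j) = (-3)^j − 1 for some j ≥ 1.
Then P(j+1) = -3P(j) − 4 = -3·((-3)^j − 1) − 4 = -3·(-3)^j + 3 − 4 = (-3)^{j+1} − 1.
Hence P(k) = (-3)^k − 1 for every k ≥ 1, by induction.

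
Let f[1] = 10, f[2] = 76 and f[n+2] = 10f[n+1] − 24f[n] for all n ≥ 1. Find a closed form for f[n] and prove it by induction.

Claim: f[n] = 3·6^n − 2·4^n.

Base cases: f[1] = 10 and 3·6^1 − 2·4^1 = 10; f[2] = 76 and 3·6^2 − 2·4^2 = 76.
Assume f[j] = 3·6^j − 2·4^j for all 1 ≤ j ≤ r, where r ≥ 2.
Then f[r+1] = 10f[r] − 24f[r−1] = 10·(3·6^r − 2·4^r) − 24·(3·6^{r−1} − 2·4^{r−1}) = 3·(10·6 − 24)6^{r−1} − 2·(10·4 − 24)4^{r−1} = 108·6^{r−1} − 32·4^{r−1} = 3·6^{r+1} − 2·4^{r+1}.
So the formula holds for r+1, and by strong induction f[n] = 3·6^n − 2·4^n for all n ≥ 1.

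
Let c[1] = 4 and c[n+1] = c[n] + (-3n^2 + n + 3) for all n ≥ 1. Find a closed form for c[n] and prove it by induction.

Claim: c[n] = -n^3 + 2n^2 + 2n + 1.

Base case: c[1] = 4, and -1^3 + 2·1^2 + 2·1 + 1 = 4.
Assume c[m] = -m^3 + 2m^2 + 2m + 1.
Then c[m+1] = c[m] + (-3m^2 + m + 3) = (-m^3 + 2m^2 + 2m + 1) + (-3m^2 + m + 3) = -m^3 − m^2 + 3m + 4,
and -(m+1)^3 + 2·(m+1)^2 + 2·(m+1) + 1 = -m^3 − m^2 + 3m + 4.
This completes the inductive step, so c[n] = -n^3 + 2n^2 + 2n + 1 for all n ≥ 1.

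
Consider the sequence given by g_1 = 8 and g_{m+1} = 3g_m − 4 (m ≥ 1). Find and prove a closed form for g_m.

Claim: g_m = 2·3^m + 2.

Base case: g_1 = 8, and 2·3^1 + 2 = 6 + 2 = 8.
Assume g_j = 2·3^j + 2 for some j ≥ 1.
Then g_{j+1} = 3g_j − 4 = 3·(2·3^j + 2) − 4 = 6·3^j + 6 − 4 = 2·3^{j+1} + 2.
This completes the inductive step, so g_m = 2·3^m + 2 for all m ≥ 1.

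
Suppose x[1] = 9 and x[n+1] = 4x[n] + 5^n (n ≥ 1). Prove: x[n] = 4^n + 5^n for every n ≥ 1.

Base case: x[1] = 9, and 4^1 + 5^1 = 4 + 5 = 9.
Assume x[m] = 4^m + 5^m for some m ≥ 1.
Then x[m+1] = 4x[m] + 5^m = 4·(4^m + 5^m) + 5^m = 4^{m+1} + 4·5^m + 5^m = 4^{m+1} + 5·5^m = 4^{m+1} + 5^{m+1}.
So the formula holds for m+1, and by induction x[n] = 4^n + 5^n for all n ≥ 1.

x[n] = 4^n + 5^n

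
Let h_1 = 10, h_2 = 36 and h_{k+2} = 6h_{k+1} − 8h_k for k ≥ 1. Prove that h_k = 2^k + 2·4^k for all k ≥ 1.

Base cases: h_1 = 10 and 2^1 + 2·4^1 = 10; h_2 = 36 and 2^2 + 2·4^2 = 36.
Assume h_j = 2^j + 2·4^j for all 1 ≤ j ≤ r, where r ≥ 2.
Then h_{r+1} = 6h_r − 8h_{r−1} = 6·(2^r + 2·4^r) − 8·(2^{r−1} + 2·4^{r−1}) = (6·2 − 8)2^{r−1} + 2·(6·4 − 8)4^{r−1} = 4·2^{r−1} + 32·4^{r−1} = 2^{r+1} + 2·4^{r+1}.
By strong induction, h_k = 2^k + 2·4^k for all k ≥ 1.

h_k = 2^k + 2·4^k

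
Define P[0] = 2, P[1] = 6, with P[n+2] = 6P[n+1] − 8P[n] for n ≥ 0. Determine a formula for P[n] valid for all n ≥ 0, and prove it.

Claim: P[n] = 2^n + 4^n.

Base cases: P[0] = 2 and 2^0 + 4^0 = 2; P[1] = 6 and 2^1 + 4^1 = 6.
Assume P[j] = 2^j + 4^j for all 0 ≤ j ≤ m, where m ≥ 1.
Then P[m+1] = 6P[m] − 8P[m−1] = 6·(2^m + 4^m) − 8·(2^{m−1} + 4^{m−1}) = (6·2 − 8)2^{m−1} + (6·4 − 8)4^{m−1} = 4·2^{m−1} + 16·4^{m−1} = 2^{m+1} + 4^{m+1}.
So the formula holds for m+1, and by strong induction P[n] = 2^n + 4^n for all n ≥ 0.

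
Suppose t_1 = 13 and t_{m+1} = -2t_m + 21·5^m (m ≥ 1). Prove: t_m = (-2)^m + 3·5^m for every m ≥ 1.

Base case: t_1 = 13, and (-2)^1 + 3·5^1 = -2 + 15 = 13.
Assume t_k = (-2)^k + 3·5^k for some k ≥ 1.
Then t_{k+1} = -2t_k + 21·5^k = -2·((-2)^k + 3·5^k) + 21·5^k = (-2)^{k+1} − 6·5^k + 21·5^k = (-2)^{k+1} + 15·5^k = (-2)^{k+1} + 3·5^{k+1}.
This completes the inductive step, so t_m = (-2)^m + 3·5^m for all m ≥ 1.

t_m = (-2)^m + 3·5^m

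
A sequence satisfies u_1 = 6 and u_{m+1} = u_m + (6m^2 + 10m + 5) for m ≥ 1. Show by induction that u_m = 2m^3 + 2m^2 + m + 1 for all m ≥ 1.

Base case: u_1 = 6, and 2·1^3 + 2·1^2 + 1 + 1 = 6.
Assume u_j = 2j^3 + 2j^2 + j + 1.
Then u_{j+1} = u_j + (6j^2 + 10j + 5) = (2j^3 + 2j^2 + j + 1) + (6j^2 + 10j + 5) = 2j^3 + 8j^2 + 11j + 6,
and 2·(j+1)^3 + 2·(j+1)^2 + (j+1) + 1 = 2j^3 + 8j^2 + 11j + 6.
This completes the inductive step, so u_m = 2m^3 + 2m^2 + m + 1 for all m ≥ 1.

u_m = 2m^3 + 2m^2 + m + 1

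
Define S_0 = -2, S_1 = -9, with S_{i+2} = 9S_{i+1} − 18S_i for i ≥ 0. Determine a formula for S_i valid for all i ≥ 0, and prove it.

Claim: S_i = -3^i − 6^i.

Base cases: S_0 = -2 and -3^0 − 6^0 = -2; S_1 = -9 and -3^1 − 6^1 = -9.
Assume S_t = -3^t − 6^t for all 0 ≤ t ≤ j, where j ≥ 1.
Then S_{j+1} = 9S_j − 18S_{j−1} = 9·(-3^j − 6^j) − 18·(-3^{j−1} − 6^{j−1}) = -(9·3 − 18)3^{j−1} − (9·6 − 18)6^{j−1} = -9·3^{j−1} − 36·6^{j−1} = -3^{j+1} − 6^{j+1}.
Hence S_i = -3^i − 6^i for every i ≥ 0, by strong induction.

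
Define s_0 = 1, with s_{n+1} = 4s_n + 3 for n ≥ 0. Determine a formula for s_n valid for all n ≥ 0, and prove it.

Claim: s_n = 2·4^n − 1.

Base case: s_0 = 1, and 2·4^0 − 1 = 2 − 1 = 1.
Assume s_k = 2·4^k − 1 for some k ≥ 0.
Then s_{k+1} = 4s_k + 3 = 4·(2·4^k − 1) + 3 = 8·4^k − 4 + 3 = 2·4^{k+1} − 1.
Hence s_n = 2·4^n − 1 for every n ≥ 0, by induction.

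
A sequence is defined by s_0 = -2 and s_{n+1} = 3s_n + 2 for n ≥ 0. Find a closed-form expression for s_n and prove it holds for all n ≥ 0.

Claim: s_n = -3^n − 1.

Base case: s_0 = -2, and -3^0 − 1 = -1 − 1 = -2.
Assume s_m = -3^m − 1 for some m ≥ 0.
Then s_{m+1} = 3s_m + 2 = 3·(-3^m − 1) + 2 = -3^{m+1} − 3 + 2 = -3^{m+1} − 1.
By induction, s_n = -3^n − 1 for all n ≥ 0.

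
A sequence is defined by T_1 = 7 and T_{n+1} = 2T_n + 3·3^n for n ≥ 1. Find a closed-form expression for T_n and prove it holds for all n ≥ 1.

Claim: T_n = -2^n + 3·3^n.

Base case: T_1 = 7, and -2^1 + 3·3^1 = -2 + 9 = 7.
Assume T_j = -2^j + 3·3^j for some j ≥ 1.
Then T_{j+1} = 2T_j + 3·3^j = 2·(-2^j + 3·3^j) + 3·3^j = -2^{j+1} + 6·3^j + 3·3^j = -2^{j+1} + 9·3^j = -2^{j+1} + 3·3^{j+1}.
So the formula holds for j+1, and by induction T_n = -2^n + 3·3^n for all n ≥ 1.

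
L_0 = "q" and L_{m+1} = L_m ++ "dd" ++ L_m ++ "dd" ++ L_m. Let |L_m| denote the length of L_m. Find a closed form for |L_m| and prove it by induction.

Claim: |L_m| = 3^{m+1} − 2.

Base case: |L_0| = 1, and 3^{0+1} − 2 = 1.
Assume |L_j| = 3^{j+1} − 2.
Then |L_{j+1}| = 3|L_j| + 4 = 3(3^{j+1} − 2) + 4 = 3^{j+2} − 6 + 4 = 3^{j+2} − 2.
Hence |L_m| = 3^{m+1} − 2 for every m ≥ 0, by induction.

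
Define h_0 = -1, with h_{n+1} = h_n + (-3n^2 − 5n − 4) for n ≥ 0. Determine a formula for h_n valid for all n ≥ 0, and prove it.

Claim: h_n = -n^3 − n^2 − 2n − 1.

Base case: h_0 = -1, and -0^3 − 0^2 − 2·0 − 1 = -1.
Assume h_r = -r^3 − r^2 − 2r − 1.
Then h_{r+1} = h_r + (-3r^2 − 5r − 4) = (-r^3 − r^2 − 2r − 1) + (-3r^2 − 5r − 4) = -r^3 − 4r^2 − 7r − 5,
and -(r+1)^3 − (r+1)^2 − 2·(r+1) − 1 = -r^3 − 4r^2 − 7r − 5.
Hence h_n = -n^3 − n^2 − 2n − 1 for every n ≥ 0, by induction.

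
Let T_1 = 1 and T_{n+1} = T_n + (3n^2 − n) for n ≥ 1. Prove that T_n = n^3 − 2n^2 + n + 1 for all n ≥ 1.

Base case: T_1 = 1, and 1^3 − 2·1^2 + 1 + 1 = 1.
Assume T_j = j^3 − 2j^2 + j + 1.
Then T_{j+1} = T_j + (3j^2 − j) = (j^3 − 2j^2 + j + 1) + (3j^2 − j) = j^3 + j^2 + 1,
and (j+1)^3 − 2·(j+1)^2 + (j+1) + 1 = j^3 + j^2 + 1.
By induction, T_n = n^3 − 2n^2 + n + 1 for all n ≥ 1.

T_n = n^3 − 2n^2 + n + 1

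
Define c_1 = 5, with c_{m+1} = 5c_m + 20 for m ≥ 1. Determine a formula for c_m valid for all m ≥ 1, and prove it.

Claim: c_m = 2·5^m − 5.

Base case: c_1 = 5, and 2·5^1 − 5 = 10 − 5 = 5.
Assume c_j = 2·5^j − 5 for some j ≥ 1.
Then c_{j+1} = 5c_j + 20 = 5·(2·5^j − 5) + 20 = 10·5^j − 25 + 20 = 2·5^{j+1} − 5.
So the formula holds for j+1, and by induction c_m = 2·5^m − 5 for all m ≥ 1.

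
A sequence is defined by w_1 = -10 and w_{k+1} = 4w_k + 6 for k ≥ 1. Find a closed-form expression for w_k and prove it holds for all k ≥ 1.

Claim: w_k = -2·4^k − 2.

Base case: w_1 = -10, and -2·4^1 − 2 = -8 − 2 = -10.
Assume w_m = -2·4^m − 2 for some m ≥ 1.
Then w_{m+1} = 4w_m + 6 = 4·(-2·4^m − 2) + 6 = -8·4^m − 8 + 6 = -2·4^{m+1} − 2.
Hence w_k = -2·4^k − 2 for every k ≥ 1, by induction.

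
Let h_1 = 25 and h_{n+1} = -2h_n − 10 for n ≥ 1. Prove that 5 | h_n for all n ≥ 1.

Base case: h_1 = 25 = 5·5, so 5 | h_1.
Assume 5 | h_m, so h_m = 5t for some integer t.
Then h_{m+1} = -2h_m − 10 = -2·(5t) − 10 = 5(-2t − 2), so 5 | h_{m+1}.
This completes the inductive step, so 5 | h_n for all n ≥ 1.

5 | h_n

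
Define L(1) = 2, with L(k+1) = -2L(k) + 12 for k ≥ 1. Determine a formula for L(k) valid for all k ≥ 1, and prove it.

Claim: L(k) = (-2)^k + 4.

Base case: L(1) = 2, and (-2)^1 + 4 = -2 + 4 = 2.
Assume L(j) = (-2)^j + 4 for some j ≥ 1.
Then L(j+1) = -2L(j) + 12 = -2·((-2)^j + 4) + 12 = -2·(-2)^j − 8 + 12 = (-2)^{j+1} + 4.
So the formula holds for j+1, and by induction L(k) = (-2)^k + 4 for all k ≥ 1.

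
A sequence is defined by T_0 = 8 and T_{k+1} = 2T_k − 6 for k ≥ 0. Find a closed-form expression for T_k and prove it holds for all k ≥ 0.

Claim: T_k = 2^{k+1} + 6.

Base case: T_0 = 8, and 2^{0+1} + 6 = 2 + 6 = 8.
Assume T_j = 2^{j+1} + 6 for some j ≥ 0.
Then T_{j+1} = 2T_j − 6 = 2·(2^{j+1} + 6) − 6 = 2^{j+2} + 12 − 6 = 2^{j+2} + 6.
So the formula holds for j+1, and by induction T_k = 2^{k+1} + 6 for all k ≥ 0.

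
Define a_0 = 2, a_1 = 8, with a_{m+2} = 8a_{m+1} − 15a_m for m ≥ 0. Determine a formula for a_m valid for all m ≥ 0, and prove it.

Claim: a_m = 5^m + 3^m.

Base cases: a_0 = 2 and 5^0 + 3^0 = 2; a_1 = 8 and 5^1 + 3^1 = 8.
Assume a_i = 5^i + 3^i for all 0 ≤ i ≤ j, where j ≥ 1.
Then a_{j+1} = 8a_j − 15a_{j−1} = 8·(5^j + 3^j) − 15·(5^{j−1} + 3^{j−1}) = (8·5 − 15)5^{j−1} + (8·3 − 15)3^{j−1} = 25·5^{j−1} + 9·3^{j−1} = 5^{j+1} + 3^{j+1}.
By strong induction, a_m = 5^m + 3^m for all m ≥ 0.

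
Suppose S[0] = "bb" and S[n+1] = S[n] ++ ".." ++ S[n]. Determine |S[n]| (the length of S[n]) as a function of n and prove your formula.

Claim: |S[n]| = 2^{n+2} − 2.

Base case: |S[0]| = 2, and 2^{0+2} − 2 = 2.
Assume |S[m]| = 2^{m+2} − 2.
Then |S[m+1]| = |S[m]| + 2 + |S[m]| = 2|S[m]| + 2 = 2(2^{m+2} − 2) + 2 = 2^{m+3} − 4 + 2 = 2^{m+3} − 2.
So the formula holds for m+1, and by induction |S[n]| = 2^{n+2} − 2 for all n ≥ 0.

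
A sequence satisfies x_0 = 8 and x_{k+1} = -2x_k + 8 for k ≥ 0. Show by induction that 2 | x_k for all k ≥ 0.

Base case: x_0 = 8 = 2·4, so 2 | x_0.
Assume 2 | x_j, so x_j = 2t for some integer t.
Then x_{j+1} = -2x_j + 8 = -2·(2t) + 8 = 2(-2t + 4), so 2 | x_{j+1}.
This completes the inductive step, so 2 | x_k for all k ≥ 0.

2 | x_k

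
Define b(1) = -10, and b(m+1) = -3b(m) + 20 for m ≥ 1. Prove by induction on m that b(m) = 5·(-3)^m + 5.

Base case: b(1) = -10, and 5·(-3)^1 + 5 = -15 + 5 = -10.
Assume b(j) = 5·(-3)^j + 5 for some j ≥ 1.
Then b(j+1) = -3b(j) + 20 = -3·(5·(-3)^j + 5) + 20 = -15·(-3)^j − 15 + 20 = 5·(-3)^{j+1} + 5.
This completes the inductive step, so b(m) = 5·(-3)^m + 5 for all m ≥ 1.

b(m) = 5·(-3)^m + 5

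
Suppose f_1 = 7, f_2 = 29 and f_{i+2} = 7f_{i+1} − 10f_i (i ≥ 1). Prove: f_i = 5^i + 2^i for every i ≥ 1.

Base cases: f_1 = 7 and 5^1 + 2^1 = 7; f_2 = 29 and 5^2 + 2^2 = 29.
Assume f_t = 5^t + 2^t for all 1 ≤ t ≤ j, where j ≥ 2.
Then f_{j+1} = 7f_j − 10f_{j−1} = 7·(5^j + 2^j) − 10·(5^{j−1} + 2^{j−1}) = (7·5 − 10)5^{j−1} + (7·2 − 10)2^{j−1} = 25·5^{j−1} + 4·2^{j−1} = 5^{j+1} + 2^{j+1}.
So the formula holds for j+1, and by strong induction f_i = 5^i + 2^i for all i ≥ 1.

f_i = 5^i + 2^i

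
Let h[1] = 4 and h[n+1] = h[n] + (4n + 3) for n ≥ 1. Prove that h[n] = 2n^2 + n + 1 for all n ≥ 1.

Base case: h[1] = 4, and 2·1^2 + 1 + 1 = 4.
Assume h[m] = 2m^2 + m + 1.
Then h[m+1] = h[m] + (4m + 3) = (2m^2 + m + 1) + (4m + 3) = 2m^2 + 5m + 4,
and 2·(m+1)^2 + (m+1) + 1 = 2m^2 + 5m + 4.
Hence h[n] = 2n^2 + n + 1 for every n ≥ 1, by induction.

h[n] = 2n^2 + n + 1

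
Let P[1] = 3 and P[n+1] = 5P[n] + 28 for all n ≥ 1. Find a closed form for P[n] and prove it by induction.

Claim: P[n] = 2·5^n − 7.

Base case: P[1] = 3, and 2·5^1 − 7 = 10 − 7 = 3.
Assume P[k] = 2·5^k − 7 for some k ≥ 1.
Then P[k+1] = 5P[k] + 28 = 5·(2·5^k − 7) + 28 = 10·5^k − 35 + 28 = 2·5^{k+1} − 7.
This completes the inductive step, so P[n] = 2·5^n − 7 for all n ≥ 1.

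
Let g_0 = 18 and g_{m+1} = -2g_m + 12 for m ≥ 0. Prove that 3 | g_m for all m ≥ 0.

Base case: g_0 = 18 = 3·6, so 3 | g_0.
Assume 3 | g_k, so g_k = 3t for some integer t.
Then g_{k+1} = -2g_k + 12 = -2·(3t) + 12 = 3(-2t + 4), so 3 | g_{k+1}.
Hence 3 | g_m for every m ≥ 0, by induction.

3 | g_m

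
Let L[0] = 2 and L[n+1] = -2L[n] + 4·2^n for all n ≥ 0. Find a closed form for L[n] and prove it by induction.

Claim: L[n] = (-2)^n + 2^n.

Base case: L[0] = 2, and (-2)^0 + 2^0 = 1 + 1 = 2.
Assume L[r] = (-2)^r + 2^r for some r ≥ 0.
Then L[r+1] = -2L[r] + 4·2^r = -2·((-2)^r + 2^r) + 4·2^r = (-2)^{r+1} − 2·2^r + 4·2^r = (-2)^{r+1} + 2·2^r = (-2)^{r+1} + 2^{r+1}.
Hence L[n] = (-2)^n + 2^n for every n ≥ 0, by induction.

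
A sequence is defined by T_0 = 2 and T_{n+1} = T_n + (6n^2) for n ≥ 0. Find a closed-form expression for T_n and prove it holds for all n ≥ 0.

Claim: T_n = 2n^3 − 3n^2 + n + 2.

Base case: T_0 = 2, and 2·0^3 − 3·0^2 + 0 + 2 = 2.
Assume T_r = 2r^3 − 3r^2 + r + 2.
Then T_{r+1} = T_r + (6r^2) = (2r^3 − 3r^2 + r + 2) + (6r^2) = 2r^3 + 3r^2 + r + 2,
and 2·(r+1)^3 − 3·(r+1)^2 + (r+1) + 2 = 2r^3 + 3r^2 + r + 2.
This completes the inductive step, so T_n = 2n^3 − 3n^2 + n + 2 for all n ≥ 0.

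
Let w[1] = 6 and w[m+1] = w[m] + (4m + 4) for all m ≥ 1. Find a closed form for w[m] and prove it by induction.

Claim: w[m] = 2m^2 + 2m + 2.

Base case: w[1] = 6, and 2·1^2 + 2·1 + 2 = 6.
Assume w[k] = 2k^2 + 2k + 2.
Then w[k+1] = w[k] + (4k + 4) = (2k^2 + 2k + 2) + (4k + 4) = 2k^2 + 6k + 6,
and 2·(k+1)^2 + 2·(k+1) + 2 = 2k^2 + 6k + 6.
By induction, w[m] = 2m^2 + 2m + 2 for all m ≥ 1.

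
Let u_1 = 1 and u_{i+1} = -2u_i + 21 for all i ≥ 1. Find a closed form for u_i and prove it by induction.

Claim: u_i = 3·(-2)^i + 7.

Base case: u_1 = 1, and 3·(-2)^1 + 7 = -6 + 7 = 1.
Assume u_r = 3·(-2)^r + 7 for some r ≥ 1.
Then u_{r+1} = -2u_r + 21 = -2·(3·(-2)^r + 7) + 21 = -6·(-2)^r − 14 + 21 = 3·(-2)^{r+1} + 7.
So the formula holds for r+1, and by induction u_i = 3·(-2)^i + 7 for all i ≥ 1.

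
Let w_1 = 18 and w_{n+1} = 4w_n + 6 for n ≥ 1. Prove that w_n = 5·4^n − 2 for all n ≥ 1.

Base case: w_1 = 18, and 5·4^1 − 2 = 20 − 2 = 18.
Assume w_j = 5·4^j − 2 for some j ≥ 1.
Then w_{j+1} = 4w_j + 6 = 4·(5·4^j − 2) + 6 = 20·4^j − 8 + 6 = 5·4^{j+1} − 2.
Hence w_n = 5·4^n − 2 for every n ≥ 1, by induction.

w_n = 5·4^n − 2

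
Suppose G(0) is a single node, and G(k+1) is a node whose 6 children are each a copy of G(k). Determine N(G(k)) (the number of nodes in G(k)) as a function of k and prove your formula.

Claim: N(G(k)) = (6^{k+1} − 1)/5.

Base case: N(G(0)) = 1, and (6^{0+1} − 1)/5 = 1.
Assume N(G(m)) = (6^{m+1} − 1)/5.
Then N(G(m+1)) = 1 + 6N(G(m)) = 1 + 6·(6^{m+1} − 1)/5 = 1 + (6^{m+2} − 6)/5 = (5 + 6^{m+2} − 6)/5 = (6^{m+2} − 1)/5.
This completes the inductive step, so N(G(k)) = (6^{k+1} − 1)/5 for all k ≥ 0.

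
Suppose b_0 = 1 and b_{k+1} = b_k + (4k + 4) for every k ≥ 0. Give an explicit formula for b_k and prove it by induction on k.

Claim: b_k = 2k^2 + 2k + 1.

Base case: b_0 = 1, and 2·0^2 + 2·0 + 1 = 1.
Assume b_m = 2m^2 + 2m + 1.
Then b_{m+1} = b_m + (4m + 4) = (2m^2 + 2m + 1) + (4m + 4) = 2m^2 + 6m + 5,
and 2·(m+1)^2 + 2·(m+1) + 1 = 2m^2 + 6m + 5.
By induction, b_k = 2k^2 + 2k + 1 for all k ≥ 0.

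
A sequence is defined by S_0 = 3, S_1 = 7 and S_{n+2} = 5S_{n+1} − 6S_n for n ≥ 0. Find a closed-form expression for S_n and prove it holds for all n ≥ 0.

Claim: S_n = 2·2^n + 3^n.

Base cases: S_0 = 3 and 2·2^0 + 3^0 = 3; S_1 = 7 and 2·2^1 + 3^1 = 7.
Assume S_j = 2·2^j + 3^j for all 0 ≤ j ≤ k, where k ≥ 1.
Then S_{k+1} = 5S_k − 6S_{k−1} = 5·(2·2^k + 3^k) − 6·(2·2^{k−1} + 3^{k−1}) = 2·(5·2 − 6)2^{k−1} + (5·3 − 6)3^{k−1} = 8·2^{k−1} + 9·3^{k−1} = 2·2^{k+1} + 3^{k+1}.
By strong induction, S_n = 2·2^n + 3^n for all n ≥ 0.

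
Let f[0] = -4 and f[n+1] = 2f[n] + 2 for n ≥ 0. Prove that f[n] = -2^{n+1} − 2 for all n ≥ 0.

Base case: f[0] = -4, and -2^{0+1} − 2 = -2 − 2 = -4.
Assume f[j] = -2^{j+1} − 2 for some j ≥ 0.
Then f[j+1] = 2f[j] + 2 = 2·(-2^{j+1} − 2) + 2 = -2^{j+2} − 4 + 2 = -2^{j+2} − 2.
So the formula holds for j+1, and by induction f[n] = -2^{n+1} − 2 for all n ≥ 0.

f[n] = -2^{n+1} − 2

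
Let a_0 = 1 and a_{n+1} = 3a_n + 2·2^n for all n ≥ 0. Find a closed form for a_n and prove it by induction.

Claim: a_n = 3·3^n − 2·2^n.

Base case: a_0 = 1, and 3·3^0 − 2·2^0 = 3 − 2 = 1.
Assume a_k = 3·3^k − 2·2^k for some k ≥ 0.
Then a_{k+1} = 3a_k + 2·2^k = 3·(3·3^k − 2·2^k) + 2·2^k = 3·3^{k+1} − 6·2^k + 2·2^k = 3·3^{k+1} − 4·2^k = 3·3^{k+1} − 2·2^{k+1}.
This completes the inductive step, so a_n = 3·3^n − 2·2^n for all n ≥ 0.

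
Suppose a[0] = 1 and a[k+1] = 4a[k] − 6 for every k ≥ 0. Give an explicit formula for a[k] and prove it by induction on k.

Claim: a[k] = -4^k + 2.

Base case: a[0] = 1, and -4^0 + 2 = -1 + 2 = 1.
Assume a[m] = -4^m + 2 for some m ≥ 0.
Then a[m+1] = 4a[m] − 6 = 4·(-4^m + 2) − 6 = -4^{m+1} + 8 − 6 = -4^{m+1} + 2.
This completes the inductive step, so a[k] = -4^k + 2 for all k ≥ 0.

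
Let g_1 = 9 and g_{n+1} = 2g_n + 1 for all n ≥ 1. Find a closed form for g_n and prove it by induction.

Claim: g_n = 5·2^n − 1.

Base case: g_1 = 9, and 5·2^1 − 1 = 10 − 1 = 9.
Assume g_r = 5·2^r − 1 for some r ≥ 1.
Then g_{r+1} = 2g_r + 1 = 2·(5·2^r − 1) + 1 = 10·2^r − 2 + 1 = 5·2^{r+1} − 1.
By induction, g_n = 5·2^n − 1 for all n ≥ 1.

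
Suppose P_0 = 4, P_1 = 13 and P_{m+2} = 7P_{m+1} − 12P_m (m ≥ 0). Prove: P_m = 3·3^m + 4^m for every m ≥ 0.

Base cases: P_0 = 4 and 3·3^0 + 4^0 = 4; P_1 = 13 and 3·3^1 + 4^1 = 13.
Assume P_i = 3·3^i + 4^i for all 0 ≤ i ≤ j, where j ≥ 1.
Then P_{j+1} = 7P_j − 12P_{j−1} = 7·(3·3^j + 4^j) − 12·(3·3^{j−1} + 4^{j−1}) = 3·(7·3 − 12)3^{j−1} + (7·4 − 12)4^{j−1} = 27·3^{j−1} + 16·4^{j−1} = 3·3^{j+1} + 4^{j+1}.
So the formula holds for j+1, and by strong induction P_m = 3·3^m + 4^m for all m ≥ 0.

P_m = 3·3^m + 4^m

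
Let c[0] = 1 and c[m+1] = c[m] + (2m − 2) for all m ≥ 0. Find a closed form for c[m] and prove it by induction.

Claim: c[m] = m^2 − 3m + 1.

Base case: c[0] = 1, and 0^2 − 3·0 + 1 = 1.
Assume c[k] = k^2 − 3k + 1.
Then c[k+1] = c[k] + (2k − 2) = (k^2 − 3k + 1) + (2k − 2) = k^2 − k − 1,
and (k+1)^2 − 3·(k+1) + 1 = k^2 − k − 1.
This completes the inductive step, so c[m] = m^2 − 3m + 1 for all m ≥ 0.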